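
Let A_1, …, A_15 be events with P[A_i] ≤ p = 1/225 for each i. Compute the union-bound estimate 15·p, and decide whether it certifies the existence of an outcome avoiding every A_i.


Union bound: P[∪_{i=1}^{15} A_i] ≤ Σ_i P[A_i] ≤ 15·p = 15·(1/225) = 1/15.
Numerically: 1/15 ≈ 0.067.
Is 1/15 < 1? YES.
Since P[∪ A_i] ≤ 1/15 < 1, the complement has P[∩ A_i^c] ≥ 1 − 1/15 = 14/15 > 0, so some outcome avoids every A_i.

15·p = 1/15 ≈ 0.067; existence CERTIFIED by the union bound.


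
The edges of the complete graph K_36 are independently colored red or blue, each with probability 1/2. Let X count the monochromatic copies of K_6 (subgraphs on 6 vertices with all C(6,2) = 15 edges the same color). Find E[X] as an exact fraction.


Let X = Σ_S X_S over the C(36, 6) = 1947792 subsets S of size 6, where X_S = 1 if the K_6 on S is monochromatic.
For a fixed S, the K_6 on S has C(6, 2) = 15 edges. P[all 15 edges red] = (1/2)^15, and likewise for blue, so P[monochromatic] = 2·(1/2)^15 = 2^{1 − 15} = 1/16384.
By linearity of expectation: E[X] = C(36, 6) · 2^{1 − 15} = 1947792 · 1/16384 = 121737/1024.
Numerically: E[X] ≈ 118.88379.

E[X] = C(36,6)·2^(1−C(6,2)) = 121737/1024 ≈ 118.88379.


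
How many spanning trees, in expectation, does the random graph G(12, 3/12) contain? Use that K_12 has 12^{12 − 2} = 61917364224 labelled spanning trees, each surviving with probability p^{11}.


K_12 has 12^{12 − 2} = 61917364224 labelled spanning trees.
For each such spanning tree H, let X_H = 1 if all 11 edges of H are present in G. Then P[X_H = 1] = p^{11} = (1/4)^{11} = 1/4194304.
Summing the indicators: E[X] = Σ_H E[X_H] = 61917364224 · p^{11} = 61917364224 · 1/4194304 = 59049/4.
Numerically: E[X] ≈ 1.476e+04.

E[X] = 61917364224 · (1/4)^{11} = 59049/4 ≈ 1.476e+04.


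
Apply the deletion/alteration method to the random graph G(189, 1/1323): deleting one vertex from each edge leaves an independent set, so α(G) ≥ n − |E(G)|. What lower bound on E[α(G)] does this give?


E[|E(G)|] = C(189, 2)·p = 17766 · (1/1323) = 94/7.
E[α(G)] ≥ n − E[|E(G)|] = 189 − 94/7 = 1229/7.
Numerically: ≈ 175.5714.
(This is only a lower bound; the true E[α(G)] may be larger.)

E[α(G)] ≥ 1229/7 ≈ 175.5714.


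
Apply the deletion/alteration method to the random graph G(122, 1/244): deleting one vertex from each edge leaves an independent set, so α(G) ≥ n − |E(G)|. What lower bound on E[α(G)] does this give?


E[|E(G)|] = C(122, 2)·p = 7381 · (1/244) = 121/4.
E[α(G)] ≥ n − E[|E(G)|] = 122 − 121/4 = 367/4.
Numerically: ≈ 91.75000.
(This is only a lower bound; the true E[α(G)] may be larger.)

E[α(G)] ≥ 367/4 ≈ 91.75000.


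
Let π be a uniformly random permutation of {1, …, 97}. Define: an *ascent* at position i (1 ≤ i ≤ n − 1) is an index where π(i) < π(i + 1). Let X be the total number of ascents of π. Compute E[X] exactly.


Write X = Σ X_I over i = 1, …, 96, with X_I the indicator of one ascent.
There are 96 indicators.
For each fixed i, the pair (π(i), π(i+1)) is a uniformly random ordered pair of distinct values from {1, …, 97}; by symmetry P[π(i) < π(i+1)] = 1/2.
By linearity: E[X] = 96 · (1/2) = (97 − 1) · (1/2) = 48 ≈ 48.000.

E[X] = 48 = 48.000.


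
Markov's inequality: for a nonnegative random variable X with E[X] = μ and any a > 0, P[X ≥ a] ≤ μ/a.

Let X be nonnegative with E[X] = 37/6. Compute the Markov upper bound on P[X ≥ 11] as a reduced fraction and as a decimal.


μ = E[X] = 37/6, a = 11.
Markov: P[X ≥ 11] ≤ μ/a = (37/6)/11 = 37/66.
Numerically: ≈ 0.560606.
(Since a = 11 > μ = 6.166667, the bound 37/66 is < 1 and informative.)

P[X ≥ 11] ≤ 37/66 ≈ 0.560606.


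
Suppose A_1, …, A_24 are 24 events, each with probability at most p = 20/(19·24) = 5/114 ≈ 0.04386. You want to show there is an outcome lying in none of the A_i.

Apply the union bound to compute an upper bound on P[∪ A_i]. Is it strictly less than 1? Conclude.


Union bound: P[∪_{i=1}^{24} A_i] ≤ Σ_i P[A_i] ≤ 24·p = 24·(5/114) = 20/19.
Numerically: 20/19 ≈ 1.05263.
Is 20/19 < 1? NO.
Since the bound 20/19 is ≥ 1, the union bound is uninformative here; it does NOT by itself certify existence.

24·p = 20/19 ≈ 1.05263; existence NOT certified by the union bound.


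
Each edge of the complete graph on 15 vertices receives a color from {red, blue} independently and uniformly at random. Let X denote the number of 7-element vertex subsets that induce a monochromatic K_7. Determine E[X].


Let X = Σ_S X_S over the C(15, 7) = 6435 subsets S of size 7, where X_S = 1 if the K_7 on S is monochromatic.
For a fixed S, the K_7 on S has C(7, 2) = 21 edges. P[all 21 edges red] = (1/2)^21, and likewise for blue, so P[monochromatic] = 2·(1/2)^21 = 2^{1 − 21} = 1/1048576.
By linearity: E[X] = C(15, 7) · 2^{1 − 21} = 6435 · 1/1048576 = 6435/1048576.
Numerically: E[X] ≈ 0.0061.

E[X] = C(15,7)·2^(1−C(7,2)) = 6435/1048576 ≈ 0.0061.


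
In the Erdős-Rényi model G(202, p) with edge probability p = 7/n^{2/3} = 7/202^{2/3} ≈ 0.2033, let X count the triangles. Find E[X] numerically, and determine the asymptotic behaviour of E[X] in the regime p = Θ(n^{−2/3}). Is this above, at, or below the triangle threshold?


Number of potential triangles: C(202, 3) = 1353400.
Each occurs with probability p³ ≈ (0.2033)³ ≈ 8.406039e-03.
By linearity: E[X] = C(202, 3)·p³ ≈ 1353400 · 8.406039e-03 ≈ 11376.7327.
Since α = 2/3 < 1, p = c/n^{2/3} ≫ 1/n is above the triangle threshold p ~ 1/n. Asymptotically E[X] ~ (c³/6)·n^{3(1−α)} = (7³/6)·n^{1} → ∞; triangles are abundant w.h.p.

E[X] ≈ 11376.7327; in regime p = Θ(1/n^{2/3}) E[X] diverges (above the triangle threshold p ~ 1/n).


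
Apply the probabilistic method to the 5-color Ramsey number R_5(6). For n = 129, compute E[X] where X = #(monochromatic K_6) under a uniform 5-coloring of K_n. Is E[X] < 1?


E[X] = C(129, 6) · 5^{1 − 15} = 5688177600 · 5^{−14} = 5688177600/6103515625.
As a reduced fraction: E[X] = 227527104/244140625 ≈ 0.93195.
Is E[X] < 1? YES.
Since E[X] < 1, there exists a 5-coloring of K_{129} with no monochromatic K_6; hence R_5(6) > 129.

E[X] = 227527104/244140625 ≈ 0.93195; E[X] < 1, so R_5(6) > 129.


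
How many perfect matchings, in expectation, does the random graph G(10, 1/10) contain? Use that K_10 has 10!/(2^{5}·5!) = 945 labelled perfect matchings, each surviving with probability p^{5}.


K_10 has 10!/(2^{5}·5!) = 945 labelled perfect matchings.
For each such perfect matching H, let X_H = 1 if all 5 edges of H are present in G. Then P[X_H = 1] = p^{5} = (1/10)^{5} = 1/100000.
By linearity of expectation: E[X] = Σ_H E[X_H] = 945 · p^{5} = 945 · 1/100000 = 189/20000.
Numerically: E[X] ≈ 0.00945.

E[X] = 945 · (1/10)^{5} = 189/20000 ≈ 0.00945.


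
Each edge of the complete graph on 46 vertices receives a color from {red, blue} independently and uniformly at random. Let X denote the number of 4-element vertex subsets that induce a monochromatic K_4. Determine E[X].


Let X = Σ_S X_S over the C(46, 4) = 163185 subsets S of size 4, where X_S = 1 if the K_4 on S is monochromatic.
For a fixed S, the K_4 on S has C(4, 2) = 6 edges. P[all 6 edges red] = (1/2)^6, and likewise for blue, so P[monochromatic] = 2·(1/2)^6 = 2^{1 − 6} = 1/32.
By linearity of expectation: E[X] = C(46, 4) · 2^{1 − 6} = 163185 · 1/32 = 163185/32.
Numerically: E[X] ≈ 5099.531.

E[X] = C(46,4)·2^(1−C(4,2)) = 163185/32 ≈ 5099.531.


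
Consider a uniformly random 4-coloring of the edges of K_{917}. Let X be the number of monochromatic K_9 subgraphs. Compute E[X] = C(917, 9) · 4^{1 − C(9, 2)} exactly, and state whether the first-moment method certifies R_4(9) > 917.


E[X] = C(917, 9) · 4^{1 − 36} = 1214670081818390006810 · 4^{−35} = 1214670081818390006810/1180591620717411303424.
As a reduced fraction: E[X] = 607335040909195003405/590295810358705651712 ≈ 1.0288656.
Is E[X] < 1? NO.
Since E[X] ≥ 1, the first-moment bound is inconclusive at n = 917; it does NOT by itself certify R_4(9) > 917.

E[X] = 607335040909195003405/590295810358705651712 ≈ 1.0288656; E[X] ≥ 1; first-moment method inconclusive here.


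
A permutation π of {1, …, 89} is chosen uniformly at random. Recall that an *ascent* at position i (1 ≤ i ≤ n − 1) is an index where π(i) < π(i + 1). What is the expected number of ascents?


Write X = Σ X_I over i = 1, …, 88, with X_I the indicator of one ascent.
There are 88 indicators.
For each fixed i, the pair (π(i), π(i+1)) is a uniformly random ordered pair of distinct values from {1, …, 89}; by symmetry P[π(i) < π(i+1)] = 1/2.
By linearity: E[X] = 88 · (1/2) = (89 − 1) · (1/2) = 44 ≈ 44.0000.

E[X] = 44 = 44.0000.


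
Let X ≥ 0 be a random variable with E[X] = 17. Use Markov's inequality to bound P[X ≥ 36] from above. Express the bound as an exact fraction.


μ = E[X] = 17, a = 36.
Markov: P[X ≥ 36] ≤ μ/a = (17)/36 = 17/36.
Numerically: ≈ 0.472222.
(Since a = 36 > μ = 17.000000, the bound 17/36 is < 1 and informative.)

P[X ≥ 36] ≤ 17/36 ≈ 0.472222.


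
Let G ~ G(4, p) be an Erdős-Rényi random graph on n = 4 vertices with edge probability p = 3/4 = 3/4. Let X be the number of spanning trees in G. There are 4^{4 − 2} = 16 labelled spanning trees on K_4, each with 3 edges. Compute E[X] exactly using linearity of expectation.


K_4 has 4^{4 − 2} = 16 labelled spanning trees.
For each such spanning tree H, let X_H = 1 if all 3 edges of H are present in G. Then P[X_H = 1] = p^{3} = (3/4)^{3} = 27/64.
By linearity: E[X] = Σ_H E[X_H] = 16 · p^{3} = 16 · 27/64 = 27/4.
Numerically: E[X] ≈ 6.75.

E[X] = 16 · (3/4)^{3} = 27/4 ≈ 6.75.


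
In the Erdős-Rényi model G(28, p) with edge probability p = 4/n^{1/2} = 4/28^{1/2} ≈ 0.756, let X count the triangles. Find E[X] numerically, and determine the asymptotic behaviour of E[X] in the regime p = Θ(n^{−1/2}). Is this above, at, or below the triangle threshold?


Number of potential triangles: C(28, 3) = 3276.
Each occurs with probability p³ ≈ (0.756)³ ≈ 4.31959e-01.
By linearity: E[X] = C(28, 3)·p³ ≈ 3276 · 4.31959e-01 ≈ 1415.099.
Since α = 1/2 < 1, p = c/n^{1/2} ≫ 1/n is above the triangle threshold p ~ 1/n. Asymptotically E[X] ~ (c³/6)·n^{3(1−α)} = (4³/6)·n^{1.5} → ∞; triangles are abundant w.h.p.

E[X] ≈ 1415.099; in regime p = Θ(1/n^{1/2}) E[X] diverges (above the triangle threshold p ~ 1/n).


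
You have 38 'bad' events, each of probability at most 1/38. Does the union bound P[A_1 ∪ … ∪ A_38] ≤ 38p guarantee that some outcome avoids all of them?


Union bound: P[∪_{i=1}^{38} A_i] ≤ Σ_i P[A_i] ≤ 38·p = 38·(1/38) = 1.
Numerically: 1 ≈ 1.000.
Is 1 < 1? NO.
Since the bound 1 is ≥ 1, the union bound is uninformative here; it does NOT by itself certify existence.

38·p = 1 ≈ 1.000; existence NOT certified by the union bound.


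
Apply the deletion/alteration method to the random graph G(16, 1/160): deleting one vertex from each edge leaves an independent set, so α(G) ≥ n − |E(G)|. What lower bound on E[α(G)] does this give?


E[|E(G)|] = C(16, 2)·p = 120 · (1/160) = 3/4.
E[α(G)] ≥ n − E[|E(G)|] = 16 − 3/4 = 61/4.
Numerically: ≈ 15.250.
(This is only a lower bound; the true E[α(G)] may be larger.)

E[α(G)] ≥ 61/4 ≈ 15.250.


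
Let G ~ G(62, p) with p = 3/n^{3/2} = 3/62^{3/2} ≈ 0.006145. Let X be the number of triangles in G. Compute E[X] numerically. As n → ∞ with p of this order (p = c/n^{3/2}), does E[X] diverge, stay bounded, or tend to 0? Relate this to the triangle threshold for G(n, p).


Number of potential triangles: C(62, 3) = 37820.
Each occurs with probability p³ ≈ (0.006145)³ ≈ 2.320605e-07.
By linearity: E[X] = C(62, 3)·p³ ≈ 37820 · 2.320605e-07 ≈ 0.0088.
Since α = 3/2 > 1, p = c/n^{3/2} = o(1/n) is below the triangle threshold p ~ 1/n. Asymptotically E[X] ~ (c³/6)·n^{3(1−α)} = (3³/6)·n^{-1.5} → 0, so by Markov's inequality G has no triangles w.h.p.

E[X] ≈ 0.0088; in regime p = Θ(1/n^{3/2}) E[X] tends to 0 (below the triangle threshold p ~ 1/n).


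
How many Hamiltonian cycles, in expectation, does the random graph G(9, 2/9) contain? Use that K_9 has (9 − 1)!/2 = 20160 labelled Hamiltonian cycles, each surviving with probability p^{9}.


K_9 has (9 − 1)!/2 = 20160 labelled Hamiltonian cycles.
For each such Hamiltonian cycle H, let X_H = 1 if all 9 edges of H are present in G. Then P[X_H = 1] = p^{9} = (2/9)^{9} = 512/387420489.
Summing the indicators: E[X] = Σ_H E[X_H] = 20160 · p^{9} = 20160 · 512/387420489 = 1146880/43046721.
Numerically: E[X] ≈ 0.0266427.

E[X] = 20160 · (2/9)^{9} = 1146880/43046721 ≈ 0.0266427.


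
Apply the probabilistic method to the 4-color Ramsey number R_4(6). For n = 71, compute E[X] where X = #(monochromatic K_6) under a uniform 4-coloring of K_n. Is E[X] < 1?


E[X] = C(71, 6) · 4^{1 − 15} = 143218999 · 4^{−14} = 143218999/268435456.
As a reduced fraction: E[X] = 143218999/268435456 ≈ 0.533532.
Is E[X] < 1? YES.
Since E[X] < 1, there exists a 4-coloring of K_{71} with no monochromatic K_6; hence R_4(6) > 71.

E[X] = 143218999/268435456 ≈ 0.533532; E[X] < 1, so R_4(6) > 71.


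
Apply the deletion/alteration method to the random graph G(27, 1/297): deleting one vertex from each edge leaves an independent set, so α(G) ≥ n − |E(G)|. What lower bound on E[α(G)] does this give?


E[|E(G)|] = C(27, 2)·p = 351 · (1/297) = 13/11.
E[α(G)] ≥ n − E[|E(G)|] = 27 − 13/11 = 284/11.
Numerically: ≈ 25.818182.
(This is only a lower bound; the true E[α(G)] may be larger.)

E[α(G)] ≥ 284/11 ≈ 25.818182.


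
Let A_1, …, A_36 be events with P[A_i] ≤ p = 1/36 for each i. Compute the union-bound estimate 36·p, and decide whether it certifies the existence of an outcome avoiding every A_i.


Union bound: P[∪_{i=1}^{36} A_i] ≤ Σ_i P[A_i] ≤ 36·p = 36·(1/36) = 1.
Numerically: 1 ≈ 1.00000.
Is 1 < 1? NO.
Since the bound 1 is ≥ 1, the union bound is uninformative here; it does NOT by itself certify existence.

36·p = 1 ≈ 1.00000; existence NOT certified by the union bound.


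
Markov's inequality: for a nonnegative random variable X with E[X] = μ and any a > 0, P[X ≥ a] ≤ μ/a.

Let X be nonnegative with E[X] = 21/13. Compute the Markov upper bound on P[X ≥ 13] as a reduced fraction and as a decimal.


μ = E[X] = 21/13, a = 13.
Markov: P[X ≥ 13] ≤ μ/a = (21/13)/13 = 21/169.
Numerically: ≈ 0.1243.
(Since a = 13 > μ = 1.6154, the bound 21/169 is < 1 and informative.)

P[X ≥ 13] ≤ 21/169 ≈ 0.1243.


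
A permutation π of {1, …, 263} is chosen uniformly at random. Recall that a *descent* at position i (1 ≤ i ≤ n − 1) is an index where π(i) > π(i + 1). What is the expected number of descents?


Write X = Σ X_I over i = 1, …, 262, with X_I the indicator of one descent.
There are 262 indicators.
For each fixed i, the pair (π(i), π(i+1)) is a uniformly random ordered pair of distinct values from {1, …, 263}; by symmetry P[π(i) > π(i+1)] = 1/2.
By linearity: E[X] = 262 · (1/2) = (263 − 1) · (1/2) = 131 ≈ 131.00000.

E[X] = 131 = 131.00000.


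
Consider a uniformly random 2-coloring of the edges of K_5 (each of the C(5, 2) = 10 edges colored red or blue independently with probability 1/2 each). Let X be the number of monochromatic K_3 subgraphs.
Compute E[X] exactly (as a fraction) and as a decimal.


Let X = Σ_S X_S over the C(5, 3) = 10 subsets S of size 3, where X_S = 1 if the K_3 on S is monochromatic.
For a fixed S, the K_3 on S has C(3, 2) = 3 edges. P[all 3 edges red] = (1/2)^3, and likewise for blue, so P[monochromatic] = 2·(1/2)^3 = 2^{1 − 3} = 1/4.
By linearity of expectation: E[X] = C(5, 3) · 2^{1 − 3} = 10 · 1/4 = 5/2.
Numerically: E[X] ≈ 2.50000.

E[X] = C(5,3)·2^(1−C(3,2)) = 5/2 ≈ 2.50000.


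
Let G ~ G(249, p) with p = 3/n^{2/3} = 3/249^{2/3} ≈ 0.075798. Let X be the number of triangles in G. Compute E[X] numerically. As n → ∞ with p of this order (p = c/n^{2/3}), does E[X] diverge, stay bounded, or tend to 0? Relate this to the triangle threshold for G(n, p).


Number of potential triangles: C(249, 3) = 2542124.
Each occurs with probability p³ ≈ (0.075798)³ ≈ 4.3547685e-04.
By linearity: E[X] = C(249, 3)·p³ ≈ 2542124 · 4.3547685e-04 ≈ 1107.03614.
Since α = 2/3 < 1, p = c/n^{2/3} ≫ 1/n is above the triangle threshold p ~ 1/n. Asymptotically E[X] ~ (c³/6)·n^{3(1−α)} = (3³/6)·n^{1} → ∞; triangles are abundant w.h.p.

E[X] ≈ 1107.03614; in regime p = Θ(1/n^{2/3}) E[X] diverges (above the triangle threshold p ~ 1/n).


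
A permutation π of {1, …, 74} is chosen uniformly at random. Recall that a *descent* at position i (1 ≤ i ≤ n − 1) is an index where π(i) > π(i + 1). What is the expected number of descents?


Write X = Σ X_I over i = 1, …, 73, with X_I the indicator of one descent.
There are 73 indicators.
For each fixed i, the pair (π(i), π(i+1)) is a uniformly random ordered pair of distinct values from {1, …, 74}; by symmetry P[π(i) > π(i+1)] = 1/2.
By linearity: E[X] = 73 · (1/2) = (74 − 1) · (1/2) = 73/2 ≈ 36.50000.

E[X] = 73/2 = 36.50000.


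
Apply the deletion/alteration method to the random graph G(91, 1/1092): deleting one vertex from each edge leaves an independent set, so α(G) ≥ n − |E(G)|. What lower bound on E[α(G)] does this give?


E[|E(G)|] = C(91, 2)·p = 4095 · (1/1092) = 15/4.
E[α(G)] ≥ n − E[|E(G)|] = 91 − 15/4 = 349/4.
Numerically: ≈ 87.2500.
(This is only a lower bound; the true E[α(G)] may be larger.)

E[α(G)] ≥ 349/4 ≈ 87.2500.


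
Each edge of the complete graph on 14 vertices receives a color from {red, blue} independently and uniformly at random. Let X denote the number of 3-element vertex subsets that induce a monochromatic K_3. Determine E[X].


Let X = Σ_S X_S over the C(14, 3) = 364 subsets S of size 3, where X_S = 1 if the K_3 on S is monochromatic.
For a fixed S, the K_3 on S has C(3, 2) = 3 edges. P[all 3 edges red] = (1/2)^3, and likewise for blue, so P[monochromatic] = 2·(1/2)^3 = 2^{1 − 3} = 1/4.
By linearity of expectation: E[X] = C(14, 3) · 2^{1 − 3} = 364 · 1/4 = 91.
Numerically: E[X] ≈ 91.000.

E[X] = C(14,3)·2^(1−C(3,2)) = 91 ≈ 91.000.


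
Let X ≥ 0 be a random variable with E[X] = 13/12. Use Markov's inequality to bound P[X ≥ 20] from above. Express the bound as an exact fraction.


μ = E[X] = 13/12, a = 20.
Markov: P[X ≥ 20] ≤ μ/a = (13/12)/20 = 13/240.
Numerically: ≈ 0.0542.
(Since a = 20 > μ = 1.0833, the bound 13/240 is < 1 and informative.)

P[X ≥ 20] ≤ 13/240 ≈ 0.0542.


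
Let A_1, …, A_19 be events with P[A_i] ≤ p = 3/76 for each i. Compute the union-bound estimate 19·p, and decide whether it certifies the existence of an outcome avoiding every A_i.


Union bound: P[∪_{i=1}^{19} A_i] ≤ Σ_i P[A_i] ≤ 19·p = 19·(3/76) = 3/4.
Numerically: 3/4 ≈ 0.7500.
Is 3/4 < 1? YES.
Since P[∪ A_i] ≤ 3/4 < 1, the complement has P[∩ A_i^c] ≥ 1 − 3/4 = 1/4 > 0, so some outcome avoids every A_i.

19·p = 3/4 ≈ 0.7500; existence CERTIFIED by the union bound.


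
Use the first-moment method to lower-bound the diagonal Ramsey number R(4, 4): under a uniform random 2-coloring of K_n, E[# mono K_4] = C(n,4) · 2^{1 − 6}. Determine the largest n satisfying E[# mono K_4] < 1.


We need C(n, 4) · 2^{1 − 6} < 1, i.e. C(n, 4) < 2^{6 − 1} = 32.
Check values of n near the boundary:
  n = 4: C(4, 4) = 1; 1 < 32? YES
  n = 5: C(5, 4) = 5; 5 < 32? YES
  n = 6: C(6, 4) = 15; 15 < 32? YES
  n = 7: C(7, 4) = 35; 35 < 32? NO
  n = 8: C(8, 4) = 70; 70 < 32? NO
  n = 9: C(9, 4) = 126; 126 < 32? NO
The largest n with C(n, 4) < 32 is n = 6 (where E[X] = 15/32 ≈ 0.4688). Hence R(4, 4) > 6, i.e. R(4, 4) ≥ 7.

Largest n = 6; hence R(4, 4) > 6.


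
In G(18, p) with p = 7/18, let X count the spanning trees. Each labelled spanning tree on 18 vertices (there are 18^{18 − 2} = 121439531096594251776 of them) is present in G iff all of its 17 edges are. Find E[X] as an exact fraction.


K_18 has 18^{18 − 2} = 121439531096594251776 labelled spanning trees.
For each such spanning tree H, let X_H = 1 if all 17 edges of H are present in G. Then P[X_H = 1] = p^{17} = (7/18)^{17} = 232630513987207/2185911559738696531968.
By linearity: E[X] = Σ_H E[X_H] = 121439531096594251776 · p^{17} = 121439531096594251776 · 232630513987207/2185911559738696531968 = 232630513987207/18.
Numerically: E[X] ≈ 1.292e+13.

E[X] = 121439531096594251776 · (7/18)^{17} = 232630513987207/18 ≈ 1.292e+13.


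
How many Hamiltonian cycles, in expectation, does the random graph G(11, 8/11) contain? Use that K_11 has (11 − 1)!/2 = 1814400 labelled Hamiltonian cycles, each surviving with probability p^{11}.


K_11 has (11 − 1)!/2 = 1814400 labelled Hamiltonian cycles.
For each such Hamiltonian cycle H, let X_H = 1 if all 11 edges of H are present in G. Then P[X_H = 1] = p^{11} = (8/11)^{11} = 8589934592/285311670611.
By linearity of expectation: E[X] = Σ_H E[X_H] = 1814400 · p^{11} = 1814400 · 8589934592/285311670611 = 15585577323724800/285311670611.
Numerically: E[X] ≈ 5.463e+04.

E[X] = 1814400 · (8/11)^{11} = 15585577323724800/285311670611 ≈ 5.463e+04.


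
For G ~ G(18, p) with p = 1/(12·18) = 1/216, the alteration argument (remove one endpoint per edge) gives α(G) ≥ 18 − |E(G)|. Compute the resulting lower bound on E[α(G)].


E[|E(G)|] = C(18, 2)·p = 153 · (1/216) = 17/24.
E[α(G)] ≥ n − E[|E(G)|] = 18 − 17/24 = 415/24.
Numerically: ≈ 17.291667.
(This is only a lower bound; the true E[α(G)] may be larger.)

E[α(G)] ≥ 415/24 ≈ 17.291667.


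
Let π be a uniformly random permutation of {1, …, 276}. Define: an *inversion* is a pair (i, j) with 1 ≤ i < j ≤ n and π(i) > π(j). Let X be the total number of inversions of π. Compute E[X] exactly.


Write X = Σ X_I over the C(276, 2) = 37950 pairs i < j, with X_I the indicator of one inversion.
There are 37950 indicators.
For each fixed pair i < j, the values π(i) and π(j) are two distinct elements of {1, …, 276} in uniformly random order; by symmetry P[π(i) > π(j)] = 1/2.
By linearity: E[X] = 37950 · (1/2) = C(276, 2) · (1/2) = 37950/2 = 18975 ≈ 18975.00000.

E[X] = 18975 = 18975.00000.


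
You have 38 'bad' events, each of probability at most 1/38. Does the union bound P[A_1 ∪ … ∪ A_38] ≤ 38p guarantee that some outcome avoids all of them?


Union bound: P[∪_{i=1}^{38} A_i] ≤ Σ_i P[A_i] ≤ 38·p = 38·(1/38) = 1.
Numerically: 1 ≈ 1.00000.
Is 1 < 1? NO.
Since the bound 1 is ≥ 1, the union bound is uninformative here; it does NOT by itself certify existence.

38·p = 1 ≈ 1.00000; existence NOT certified by the union bound.


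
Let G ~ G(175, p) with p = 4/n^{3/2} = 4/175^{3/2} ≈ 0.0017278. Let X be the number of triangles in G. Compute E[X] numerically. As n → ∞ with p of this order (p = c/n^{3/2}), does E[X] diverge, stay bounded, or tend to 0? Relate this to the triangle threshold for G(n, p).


Number of potential triangles: C(175, 3) = 877975.
Each occurs with probability p³ ≈ (0.0017278)³ ≈ 5.1583256e-09.
By linearity: E[X] = C(175, 3)·p³ ≈ 877975 · 5.1583256e-09 ≈ 0.00453.
Since α = 3/2 > 1, p = c/n^{3/2} = o(1/n) is below the triangle threshold p ~ 1/n. Asymptotically E[X] ~ (c³/6)·n^{3(1−α)} = (4³/6)·n^{-1.5} → 0, so by Markov's inequality G has no triangles w.h.p.

E[X] ≈ 0.00453; in regime p = Θ(1/n^{3/2}) E[X] tends to 0 (below the triangle threshold p ~ 1/n).


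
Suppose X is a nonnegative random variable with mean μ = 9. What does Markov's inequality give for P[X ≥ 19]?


μ = E[X] = 9, a = 19.
Markov: P[X ≥ 19] ≤ μ/a = (9)/19 = 9/19.
Numerically: ≈ 0.4737.
(Since a = 19 > μ = 9.0000, the bound 9/19 is < 1 and informative.)

P[X ≥ 19] ≤ 9/19 ≈ 0.4737.


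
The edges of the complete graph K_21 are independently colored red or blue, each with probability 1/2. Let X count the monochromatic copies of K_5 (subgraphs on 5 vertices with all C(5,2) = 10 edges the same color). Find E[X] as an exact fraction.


Let X = Σ_S X_S over the C(21, 5) = 20349 subsets S of size 5, where X_S = 1 if the K_5 on S is monochromatic.
For a fixed S, the K_5 on S has C(5, 2) = 10 edges. P[all 10 edges red] = (1/2)^10, and likewise for blue, so P[monochromatic] = 2·(1/2)^10 = 2^{1 − 10} = 1/512.
By linearity: E[X] = C(21, 5) · 2^{1 − 10} = 20349 · 1/512 = 20349/512.
Numerically: E[X] ≈ 39.7441.

E[X] = C(21,5)·2^(1−C(5,2)) = 20349/512 ≈ 39.7441.


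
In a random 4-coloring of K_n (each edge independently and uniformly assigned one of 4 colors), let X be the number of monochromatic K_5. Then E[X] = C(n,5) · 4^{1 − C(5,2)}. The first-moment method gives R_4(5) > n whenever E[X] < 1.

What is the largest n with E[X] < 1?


We need C(n, 5) · 4^{1 − 10} < 1, i.e. C(n, 5) < 4^{10 − 1} = 262144.
Check values of n near the boundary:
  n = 29: C(29, 5) = 118755; 118755 < 262144? YES
  n = 30: C(30, 5) = 142506; 142506 < 262144? YES
  n = 31: C(31, 5) = 169911; 169911 < 262144? YES
  n = 32: C(32, 5) = 201376; 201376 < 262144? YES
  n = 33: C(33, 5) = 237336; 237336 < 262144? YES
  n = 34: C(34, 5) = 278256; 278256 < 262144? NO
The largest n with C(n, 5) < 262144 is n = 33 (where E[X] = 29667/32768 ≈ 0.905365). Hence R_4(5) > 33, i.e. R_4(5) ≥ 34.

Largest n = 33; hence R_4(5) > 33.


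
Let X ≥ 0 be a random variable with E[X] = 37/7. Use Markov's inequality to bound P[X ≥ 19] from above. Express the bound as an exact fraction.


μ = E[X] = 37/7, a = 19.
Markov: P[X ≥ 19] ≤ μ/a = (37/7)/19 = 37/133.
Numerically: ≈ 0.2782.
(Since a = 19 > μ = 5.2857, the bound 37/133 is < 1 and informative.)

P[X ≥ 19] ≤ 37/133 ≈ 0.2782.


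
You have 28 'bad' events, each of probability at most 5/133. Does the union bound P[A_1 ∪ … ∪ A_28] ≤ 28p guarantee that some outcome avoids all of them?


Union bound: P[∪_{i=1}^{28} A_i] ≤ Σ_i P[A_i] ≤ 28·p = 28·(5/133) = 20/19.
Numerically: 20/19 ≈ 1.0526316.
Is 20/19 < 1? NO.
Since the bound 20/19 is ≥ 1, the union bound is uninformative here; it does NOT by itself certify existence.

28·p = 20/19 ≈ 1.0526316; existence NOT certified by the union bound.


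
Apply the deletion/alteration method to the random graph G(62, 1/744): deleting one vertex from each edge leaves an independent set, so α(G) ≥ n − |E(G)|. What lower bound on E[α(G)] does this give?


E[|E(G)|] = C(62, 2)·p = 1891 · (1/744) = 61/24.
E[α(G)] ≥ n − E[|E(G)|] = 62 − 61/24 = 1427/24.
Numerically: ≈ 59.4583.
(This is only a lower bound; the true E[α(G)] may be larger.)

E[α(G)] ≥ 1427/24 ≈ 59.4583.


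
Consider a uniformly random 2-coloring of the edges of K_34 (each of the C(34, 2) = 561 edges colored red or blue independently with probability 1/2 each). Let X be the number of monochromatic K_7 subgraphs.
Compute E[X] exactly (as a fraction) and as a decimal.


Let X = Σ_S X_S over the C(34, 7) = 5379616 subsets S of size 7, where X_S = 1 if the K_7 on S is monochromatic.
For a fixed S, the K_7 on S has C(7, 2) = 21 edges. P[all 21 edges red] = (1/2)^21, and likewise for blue, so P[monochromatic] = 2·(1/2)^21 = 2^{1 − 21} = 1/1048576.
By linearity: E[X] = C(34, 7) · 2^{1 − 21} = 5379616 · 1/1048576 = 168113/32768.
Numerically: E[X] ≈ 5.1304.

E[X] = C(34,7)·2^(1−C(7,2)) = 168113/32768 ≈ 5.1304.


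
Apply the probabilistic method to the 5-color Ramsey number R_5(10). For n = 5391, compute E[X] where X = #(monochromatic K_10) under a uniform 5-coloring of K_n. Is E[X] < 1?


E[X] = C(5391, 10) · 5^{1 − 45} = 5666344714787188828795213697883 · 5^{−44} = 5666344714787188828795213697883/5684341886080801486968994140625.
As a reduced fraction: E[X] = 5666344714787188828795213697883/5684341886080801486968994140625 ≈ 0.9968.
Is E[X] < 1? YES.
Since E[X] < 1, there exists a 5-coloring of K_{5391} with no monochromatic K_10; hence R_5(10) > 5391.

E[X] = 5666344714787188828795213697883/5684341886080801486968994140625 ≈ 0.9968; E[X] < 1, so R_5(10) > 5391.


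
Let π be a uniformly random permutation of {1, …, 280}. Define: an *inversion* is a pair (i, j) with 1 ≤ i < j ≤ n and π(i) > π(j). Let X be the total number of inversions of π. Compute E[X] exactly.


Write X = Σ X_I over the C(280, 2) = 39060 pairs i < j, with X_I the indicator of one inversion.
There are 39060 indicators.
For each fixed pair i < j, the values π(i) and π(j) are two distinct elements of {1, …, 280} in uniformly random order; by symmetry P[π(i) > π(j)] = 1/2.
By linearity: E[X] = 39060 · (1/2) = C(280, 2) · (1/2) = 39060/2 = 19530 ≈ 19530.00000.

E[X] = 19530 = 19530.00000.


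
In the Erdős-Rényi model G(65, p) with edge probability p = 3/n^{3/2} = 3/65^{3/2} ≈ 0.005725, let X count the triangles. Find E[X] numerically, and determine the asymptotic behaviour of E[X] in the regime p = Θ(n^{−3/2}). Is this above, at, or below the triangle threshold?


Number of potential triangles: C(65, 3) = 43680.
Each occurs with probability p³ ≈ (0.005725)³ ≈ 1.876090e-07.
By linearity: E[X] = C(65, 3)·p³ ≈ 43680 · 1.876090e-07 ≈ 0.0082.
Since α = 3/2 > 1, p = c/n^{3/2} = o(1/n) is below the triangle threshold p ~ 1/n. Asymptotically E[X] ~ (c³/6)·n^{3(1−α)} = (3³/6)·n^{-1.5} → 0, so by Markov's inequality G has no triangles w.h.p.

E[X] ≈ 0.0082; in regime p = Θ(1/n^{3/2}) E[X] tends to 0 (below the triangle threshold p ~ 1/n).


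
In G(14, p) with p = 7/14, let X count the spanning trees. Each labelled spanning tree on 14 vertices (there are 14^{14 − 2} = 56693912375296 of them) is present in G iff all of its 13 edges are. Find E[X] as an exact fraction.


K_14 has 14^{14 − 2} = 56693912375296 labelled spanning trees.
For each such spanning tree H, let X_H = 1 if all 13 edges of H are present in G. Then P[X_H = 1] = p^{13} = (1/2)^{13} = 1/8192.
Summing the indicators: E[X] = Σ_H E[X_H] = 56693912375296 · p^{13} = 56693912375296 · 1/8192 = 13841287201/2.
Numerically: E[X] ≈ 6.92e+09.

E[X] = 56693912375296 · (1/2)^{13} = 13841287201/2 ≈ 6.92e+09.


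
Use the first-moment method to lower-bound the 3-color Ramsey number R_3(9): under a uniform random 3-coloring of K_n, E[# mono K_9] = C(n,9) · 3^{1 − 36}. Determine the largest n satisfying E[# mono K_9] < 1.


We need C(n, 9) · 3^{1 − 36} < 1, i.e. C(n, 9) < 3^{36 − 1} = 50031545098999707.
Check values of n near the boundary:
  n = 296: C(296, 9) = 42513789098994080; 42513789098994080 < 50031545098999707? YES
  n = 297: C(297, 9) = 43842345008337645; 43842345008337645 < 50031545098999707? YES
  n = 298: C(298, 9) = 45207677551849890; 45207677551849890 < 50031545098999707? YES
  n = 299: C(299, 9) = 46610674441390059; 46610674441390059 < 50031545098999707? YES
  n = 300: C(300, 9) = 48052241692154700; 48052241692154700 < 50031545098999707? YES
  n = 301: C(301, 9) = 49533303936090975; 49533303936090975 < 50031545098999707? YES
  n = 302: C(302, 9) = 51054804739588650; 51054804739588650 < 50031545098999707? NO
The largest n with C(n, 9) < 50031545098999707 is n = 301 (where E[X] = 16511101312030325/16677181699666569 ≈ 0.99004). Hence R_3(9) > 301, i.e. R_3(9) ≥ 302.

Largest n = 301; hence R_3(9) > 301.


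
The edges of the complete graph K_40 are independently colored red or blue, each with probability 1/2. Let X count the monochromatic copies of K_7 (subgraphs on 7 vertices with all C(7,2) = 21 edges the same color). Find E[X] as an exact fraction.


Let X = Σ_S X_S over the C(40, 7) = 18643560 subsets S of size 7, where X_S = 1 if the K_7 on S is monochromatic.
For a fixed S, the K_7 on S has C(7, 2) = 21 edges. P[all 21 edges red] = (1/2)^21, and likewise for blue, so P[monochromatic] = 2·(1/2)^21 = 2^{1 − 21} = 1/1048576.
By linearity: E[X] = C(40, 7) · 2^{1 − 21} = 18643560 · 1/1048576 = 2330445/131072.
Numerically: E[X] ≈ 17.77988.

E[X] = C(40,7)·2^(1−C(7,2)) = 2330445/131072 ≈ 17.77988.


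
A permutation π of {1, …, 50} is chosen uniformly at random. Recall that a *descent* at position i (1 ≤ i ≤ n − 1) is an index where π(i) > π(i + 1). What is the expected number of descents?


Write X = Σ X_I over i = 1, …, 49, with X_I the indicator of one descent.
There are 49 indicators.
For each fixed i, the pair (π(i), π(i+1)) is a uniformly random ordered pair of distinct values from {1, …, 50}; by symmetry P[π(i) > π(i+1)] = 1/2.
By linearity: E[X] = 49 · (1/2) = (50 − 1) · (1/2) = 49/2 ≈ 24.500.

E[X] = 49/2 = 24.500.


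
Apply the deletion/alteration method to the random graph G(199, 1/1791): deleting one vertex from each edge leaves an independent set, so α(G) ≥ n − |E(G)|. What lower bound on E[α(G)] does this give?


E[|E(G)|] = C(199, 2)·p = 19701 · (1/1791) = 11.
E[α(G)] ≥ n − E[|E(G)|] = 199 − 11 = 188.
Numerically: ≈ 188.000000.
(This is only a lower bound; the true E[α(G)] may be larger.)

E[α(G)] ≥ 188 ≈ 188.000000.


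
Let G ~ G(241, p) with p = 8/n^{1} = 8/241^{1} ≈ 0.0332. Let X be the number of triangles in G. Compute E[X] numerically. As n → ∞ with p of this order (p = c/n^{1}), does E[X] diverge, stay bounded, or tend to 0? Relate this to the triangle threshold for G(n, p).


Number of potential triangles: C(241, 3) = 2303960.
Each occurs with probability p³ ≈ (0.0332)³ ≈ 3.657791e-05.
By linearity: E[X] = C(241, 3)·p³ ≈ 2303960 · 3.657791e-05 ≈ 84.2740.
Here α = 1, so p = 8/n is exactly at the triangle threshold p ~ 1/n. Asymptotically E[X] → c³/6 = 8³/6 = 256/3 ≈ 85.3333, a bounded constant. In this regime the triangle count is asymptotically Poisson(c³/6).

E[X] ≈ 84.2740; in regime p = Θ(1/n^{1}) E[X] stays bounded (at the triangle threshold p ~ 1/n).


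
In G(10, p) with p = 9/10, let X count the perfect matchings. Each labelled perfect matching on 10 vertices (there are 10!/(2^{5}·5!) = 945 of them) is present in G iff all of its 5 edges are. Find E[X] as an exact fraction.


K_10 has 10!/(2^{5}·5!) = 945 labelled perfect matchings.
For each such perfect matching H, let X_H = 1 if all 5 edges of H are present in G. Then P[X_H = 1] = p^{5} = (9/10)^{5} = 59049/100000.
Summing the indicators: E[X] = Σ_H E[X_H] = 945 · p^{5} = 945 · 59049/100000 = 11160261/20000.
Numerically: E[X] ≈ 558.01.

E[X] = 945 · (9/10)^{5} = 11160261/20000 ≈ 558.01.


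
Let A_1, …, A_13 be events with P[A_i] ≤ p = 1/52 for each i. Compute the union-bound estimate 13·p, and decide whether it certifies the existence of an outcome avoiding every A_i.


Union bound: P[∪_{i=1}^{13} A_i] ≤ Σ_i P[A_i] ≤ 13·p = 13·(1/52) = 1/4.
Numerically: 1/4 ≈ 0.250.
Is 1/4 < 1? YES.
Since P[∪ A_i] ≤ 1/4 < 1, the complement has P[∩ A_i^c] ≥ 1 − 1/4 = 3/4 > 0, so some outcome avoids every A_i.

13·p = 1/4 ≈ 0.250; existence CERTIFIED by the union bound.


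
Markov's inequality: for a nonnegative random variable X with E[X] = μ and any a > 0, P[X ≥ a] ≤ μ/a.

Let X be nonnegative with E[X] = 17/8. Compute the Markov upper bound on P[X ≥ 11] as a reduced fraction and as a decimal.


μ = E[X] = 17/8, a = 11.
Markov: P[X ≥ 11] ≤ μ/a = (17/8)/11 = 17/88.
Numerically: ≈ 0.193.
(Since a = 11 > μ = 2.125, the bound 17/88 is < 1 and informative.)

P[X ≥ 11] ≤ 17/88 ≈ 0.193.


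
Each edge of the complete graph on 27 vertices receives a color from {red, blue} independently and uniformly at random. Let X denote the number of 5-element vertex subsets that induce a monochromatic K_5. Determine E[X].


Let X = Σ_S X_S over the C(27, 5) = 80730 subsets S of size 5, where X_S = 1 if the K_5 on S is monochromatic.
For a fixed S, the K_5 on S has C(5, 2) = 10 edges. P[all 10 edges red] = (1/2)^10, and likewise for blue, so P[monochromatic] = 2·(1/2)^10 = 2^{1 − 10} = 1/512.
By linearity of expectation: E[X] = C(27, 5) · 2^{1 − 10} = 80730 · 1/512 = 40365/256.
Numerically: E[X] ≈ 157.6758.

E[X] = C(27,5)·2^(1−C(5,2)) = 40365/256 ≈ 157.6758.


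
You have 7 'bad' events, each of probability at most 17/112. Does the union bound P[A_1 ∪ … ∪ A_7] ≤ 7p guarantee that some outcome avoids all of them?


Union bound: P[∪_{i=1}^{7} A_i] ≤ Σ_i P[A_i] ≤ 7·p = 7·(17/112) = 17/16.
Numerically: 17/16 ≈ 1.06250.
Is 17/16 < 1? NO.
Since the bound 17/16 is ≥ 1, the union bound is uninformative here; it does NOT by itself certify existence.

7·p = 17/16 ≈ 1.06250; existence NOT certified by the union bound.


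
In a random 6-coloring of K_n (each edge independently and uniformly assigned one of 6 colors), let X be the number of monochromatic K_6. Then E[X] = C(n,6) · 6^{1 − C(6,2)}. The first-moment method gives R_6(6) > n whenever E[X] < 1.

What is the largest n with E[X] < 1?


We need C(n, 6) · 6^{1 − 15} < 1, i.e. C(n, 6) < 6^{15 − 1} = 78364164096.
Check values of n near the boundary:
  n = 192: C(192, 6) = 64300886496; 64300886496 < 78364164096? YES
  n = 193: C(193, 6) = 66364016544; 66364016544 < 78364164096? YES
  n = 194: C(194, 6) = 68482017072; 68482017072 < 78364164096? YES
  n = 195: C(195, 6) = 70656049360; 70656049360 < 78364164096? YES
  n = 196: C(196, 6) = 72887293024; 72887293024 < 78364164096? YES
  n = 197: C(197, 6) = 75176946208; 75176946208 < 78364164096? YES
  n = 198: C(198, 6) = 77526225777; 77526225777 < 78364164096? YES
  n = 199: C(199, 6) = 79936367511; 79936367511 < 78364164096? NO
The largest n with C(n, 6) < 78364164096 is n = 198 (where E[X] = 25842075259/26121388032 ≈ 0.9893071). Hence R_6(6) > 198, i.e. R_6(6) ≥ 199.

Largest n = 198; hence R_6(6) > 198.


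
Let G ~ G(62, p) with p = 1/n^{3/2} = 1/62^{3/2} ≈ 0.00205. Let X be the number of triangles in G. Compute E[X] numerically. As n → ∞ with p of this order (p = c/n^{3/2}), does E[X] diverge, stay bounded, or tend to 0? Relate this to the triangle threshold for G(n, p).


Number of potential triangles: C(62, 3) = 37820.
Each occurs with probability p³ ≈ (0.00205)³ ≈ 8.59483e-09.
By linearity: E[X] = C(62, 3)·p³ ≈ 37820 · 8.59483e-09 ≈ 0.000.
Since α = 3/2 > 1, p = c/n^{3/2} = o(1/n) is below the triangle threshold p ~ 1/n. Asymptotically E[X] ~ (c³/6)·n^{3(1−α)} = (1³/6)·n^{-1.5} → 0, so by Markov's inequality G has no triangles w.h.p.

E[X] ≈ 0.000; in regime p = Θ(1/n^{3/2}) E[X] tends to 0 (below the triangle threshold p ~ 1/n).


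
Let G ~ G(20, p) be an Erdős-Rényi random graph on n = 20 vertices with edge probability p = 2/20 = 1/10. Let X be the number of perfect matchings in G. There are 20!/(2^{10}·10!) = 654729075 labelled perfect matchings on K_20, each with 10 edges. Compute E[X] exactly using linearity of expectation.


K_20 has 20!/(2^{10}·10!) = 654729075 labelled perfect matchings.
For each such perfect matching H, let X_H = 1 if all 10 edges of H are present in G. Then P[X_H = 1] = p^{10} = (1/10)^{10} = 1/10000000000.
Summing the indicators: E[X] = Σ_H E[X_H] = 654729075 · p^{10} = 654729075 · 1/10000000000 = 26189163/400000000.
Numerically: E[X] ≈ 0.0655.

E[X] = 654729075 · (1/10)^{10} = 26189163/400000000 ≈ 0.0655.


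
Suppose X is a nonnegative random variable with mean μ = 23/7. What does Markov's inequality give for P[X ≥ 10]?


μ = E[X] = 23/7, a = 10.
Markov: P[X ≥ 10] ≤ μ/a = (23/7)/10 = 23/70.
Numerically: ≈ 0.328571.
(Since a = 10 > μ = 3.285714, the bound 23/70 is < 1 and informative.)

P[X ≥ 10] ≤ 23/70 ≈ 0.328571.


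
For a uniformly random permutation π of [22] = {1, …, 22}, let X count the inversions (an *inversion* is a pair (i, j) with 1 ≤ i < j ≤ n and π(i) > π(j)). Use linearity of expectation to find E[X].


Write X = Σ X_I over the C(22, 2) = 231 pairs i < j, with X_I the indicator of one inversion.
There are 231 indicators.
For each fixed pair i < j, the values π(i) and π(j) are two distinct elements of {1, …, 22} in uniformly random order; by symmetry P[π(i) > π(j)] = 1/2.
By linearity: E[X] = 231 · (1/2) = C(22, 2) · (1/2) = 231/2 = 231/2 ≈ 115.500000.

E[X] = 231/2 = 115.500000.
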